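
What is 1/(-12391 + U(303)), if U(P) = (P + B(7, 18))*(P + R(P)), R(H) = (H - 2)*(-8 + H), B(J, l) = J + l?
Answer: 1/29211753 ≈ 3.4233e-8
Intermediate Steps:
R(H) = (-8 + H)*(-2 + H) (R(H) = (-2 + H)*(-8 + H) = (-8 + H)*(-2 + H))
U(P) = (25 + P)*(16 + P**2 - 9*P) (U(P) = (P + (7 + 18))*(P + (16 + P**2 - 10*P)) = (P + 25)*(16 + P**2 - 9*P) = (25 + P)*(16 + P**2 - 9*P))
1/(-12391 + U(303)) = 1/(-12391 + (400 + 303**3 - 209*303 + 16*303**2)) = 1/(-12391 + (400 + 27818127 - 63327 + 16*91809)) = 1/(-12391 + (400 + 27818127 - 63327 + 1468944)) = 1/(-12391 + 29224144) = 1/29211753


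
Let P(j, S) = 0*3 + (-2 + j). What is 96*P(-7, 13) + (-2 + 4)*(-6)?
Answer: -876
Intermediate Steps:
P(j, S) = -2 + j (P(j, S) = 0 + (-2 + j) = -2 + j)
96*P(-7, 13) + (-2 + 4)*(-6) = 96*(-2 - 7) + (-2 + 4)*(-6) = 96*(-9) + 2*(-6) = -864 - 12 = -876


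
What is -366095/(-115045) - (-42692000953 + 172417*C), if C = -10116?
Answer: 1022431866090144/23009 ≈ 4.4436e+10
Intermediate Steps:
-366095/(-115045) - (-42692000953 + 172417*C) = -366095/(-115045) - 172417/(1/(-247609 - 10116)) = -366095*(-1/115045) - 172417/(1/(-257725)) = 73219/23009 - 172417/(-1/257725) = 73219/23009 - 172417*(-257725) = 73219/23009 + 44436171325 = 1022431866090144/23009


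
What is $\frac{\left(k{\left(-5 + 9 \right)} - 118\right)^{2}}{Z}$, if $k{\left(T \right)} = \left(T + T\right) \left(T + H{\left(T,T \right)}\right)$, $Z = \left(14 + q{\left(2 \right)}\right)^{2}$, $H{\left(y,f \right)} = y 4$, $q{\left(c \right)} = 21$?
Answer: $\frac{36}{25} \approx 1.44$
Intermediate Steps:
$H{\left(y,f \right)} = 4 y$
$Z = 1225$ ($Z = \left(14 + 21\right)^{2} = 35^{2} = 1225$)
$k{\left(T \right)} = 10 T^{2}$ ($k{\left(T \right)} = \left(T + T\right) \left(T + 4 T\right) = 2 T 5 T = 10 T^{2}$)
$\frac{\left(k{\left(-5 + 9 \right)} - 118\right)^{2}}{Z} = \frac{\left(10 \left(-5 + 9\right)^{2} - 118\right)^{2}}{1225} = \left(10 \cdot 4^{2} - 118\right)^{2} \cdot \frac{1}{1225} = \left(10 \cdot 16 - 118\right)^{2} \cdot \frac{1}{1225} = \left(160 - 118\right)^{2} \cdot \frac{1}{1225} = 42^{2} \cdot \frac{1}{1225} = 1764 \cdot \frac{1}{1225} = \frac{36}{25}$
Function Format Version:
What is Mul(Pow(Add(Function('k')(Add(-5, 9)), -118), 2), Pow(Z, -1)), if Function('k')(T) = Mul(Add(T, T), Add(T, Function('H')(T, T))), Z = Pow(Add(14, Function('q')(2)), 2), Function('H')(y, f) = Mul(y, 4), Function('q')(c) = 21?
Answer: Rational(36, 25) ≈ 1.4400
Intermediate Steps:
Function('H')(y, f) = Mul(4, y)
Z = 1225 (Z = Pow(Add(14, 21), 2) = Pow(35, 2) = 1225)
Function('k')(T) = Mul(10, Pow(T, 2)) (Function('k')(T) = Mul(Add(T, T), Add(T, Mul(4, T))) = Mul(Mul(2, T), Mul(5, T)) = Mul(10, Pow(T, 2)))
Mul(Pow(Add(Function('k')(Add(-5, 9)), -118), 2), Pow(Z, -1)) = Mul(Pow(Add(Mul(10, Pow(Add(-5, 9), 2)), -118), 2), Pow(1225, -1)) = Mul(Pow(Add(Mul(10, Pow(4, 2)), -118), 2), Rational(1, 1225)) = Mul(Pow(Add(Mul(10, 16), -118), 2), Rational(1, 1225)) = Mul(Pow(Add(160, -118), 2), Rational(1, 1225)) = Mul(Pow(42, 2), Rational(1, 1225)) = Mul(1764, Rational(1, 1225)) = Rational(36, 25)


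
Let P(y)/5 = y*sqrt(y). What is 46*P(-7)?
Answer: -1610*I*sqrt(7) ≈ -4259.7*I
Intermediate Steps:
P(y) = 5*y**(3/2) (P(y) = 5*(y*sqrt(y)) = 5*y**(3/2))
46*P(-7) = 46*(5*(-7)**(3/2)) = 46*(5*(-7*I*sqrt(7))) = 46*(-35*I*sqrt(7)) = -1610*I*sqrt(7)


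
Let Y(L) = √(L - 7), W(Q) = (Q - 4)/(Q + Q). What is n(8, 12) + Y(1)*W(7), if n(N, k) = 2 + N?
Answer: 10 + 3*I*√6/14 ≈ 10.0 + 0.52489*I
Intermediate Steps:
W(Q) = (-4 + Q)/(2*Q) (W(Q) = (-4 + Q)/((2*Q)) = (-4 + Q)*(1/(2*Q)) = (-4 + Q)/(2*Q))
Y(L) = √(-7 + L)
n(8, 12) + Y(1)*W(7) = (2 + 8) + √(-7 + 1)*((½)*(-4 + 7)/7) = 10 + √(-6)*((½)*(⅐)*3) = 10 + (I*√6)*(3/14) = 10 + 3*I*√6/14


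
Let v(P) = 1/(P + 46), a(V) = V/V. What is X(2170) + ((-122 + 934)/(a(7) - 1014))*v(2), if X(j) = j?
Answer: 26378317/12156 ≈ 2170.0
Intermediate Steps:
a(V) = 1
v(P) = 1/(46 + P)
X(2170) + ((-122 + 934)/(a(7) - 1014))*v(2) = 2170 + ((-122 + 934)/(1 - 1014))/(46 + 2) = 2170 + (812/(-1013))/48 = 2170 + (812*(-1/1013))*(1/48) = 2170 - 812/1013*1/48 = 2170 - 203/12156 = 26378317/12156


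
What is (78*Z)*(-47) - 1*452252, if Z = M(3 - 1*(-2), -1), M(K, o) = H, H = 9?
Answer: -485246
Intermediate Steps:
M(K, o) = 9
Z = 9
(78*Z)*(-47) - 1*452252 = (78*9)*(-47) - 1*452252 = 702*(-47) - 452252 = -32994 - 452252 = -485246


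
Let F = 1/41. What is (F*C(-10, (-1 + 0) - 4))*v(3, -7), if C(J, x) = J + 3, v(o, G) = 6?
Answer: -42/41 ≈ -1.0244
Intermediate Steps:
C(J, x) = 3 + J
F = 1/41 ≈ 0.024390
(F*C(-10, (-1 + 0) - 4))*v(3, -7) = ((3 - 10)/41)*6 = ((1/41)*(-7))*6 = -7/41*6 = -42/41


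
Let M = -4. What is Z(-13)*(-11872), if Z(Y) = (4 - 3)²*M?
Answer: 47488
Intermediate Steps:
Z(Y) = -4 (Z(Y) = (4 - 3)²*(-4) = 1²*(-4) = 1*(-4) = -4)
Z(-13)*(-11872) = -4*(-11872) = 47488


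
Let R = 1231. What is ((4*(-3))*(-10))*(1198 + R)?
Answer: 291480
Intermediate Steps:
((4*(-3))*(-10))*(1198 + R) = ((4*(-3))*(-10))*(1198 + 1231) = -12*(-10)*2429 = 120*2429 = 291480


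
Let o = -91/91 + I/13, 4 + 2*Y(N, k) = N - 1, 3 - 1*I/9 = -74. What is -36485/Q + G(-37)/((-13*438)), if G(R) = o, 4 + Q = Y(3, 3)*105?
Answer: 1350309275/4034199 ≈ 334.72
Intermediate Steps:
I = 693 (I = 27 - 9*(-74) = 27 + 666 = 693)
Y(N, k) = -5/2 + N/2 (Y(N, k) = -2 + (N - 1)/2 = -2 + (-1 + N)/2 = -2 + (-½ + N/2) = -5/2 + N/2)
Q = -109 (Q = -4 + (-5/2 + (½)*3)*105 = -4 + (-5/2 + 3/2)*105 = -4 - 1*105 = -4 - 105 = -109)
o = 680/13 (o = -91/91 + 693/13 = -91*1/91 + 693*(1/13) = -1 + 693/13 = 680/13 ≈ 52.308)
G(R) = 680/13
-36485/Q + G(-37)/((-13*438)) = -36485/(-109) + 680/(13*((-13*438))) = -36485*(-1/109) + (680/13)/(-5694) = 36485/109 + (680/13)*(-1/5694) = 36485/109 - 340/37011 = 1350309275/4034199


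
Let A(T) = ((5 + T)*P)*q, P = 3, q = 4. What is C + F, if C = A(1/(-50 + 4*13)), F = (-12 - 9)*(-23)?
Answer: 549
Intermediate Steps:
F = 483 (F = -21*(-23) = 483)
A(T) = 60 + 12*T (A(T) = ((5 + T)*3)*4 = (15 + 3*T)*4 = 60 + 12*T)
C = 66 (C = 60 + 12/(-50 + 4*13) = 60 + 12/(-50 + 52) = 60 + 12/2 = 60 + 12*(1/2) = 60 + 6 = 66)
C + F = 66 + 483 = 549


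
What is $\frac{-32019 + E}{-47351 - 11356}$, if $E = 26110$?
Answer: $\frac{5909}{58707} \approx 0.10065$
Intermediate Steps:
$\frac{-32019 + E}{-47351 - 11356} = \frac{-32019 + 26110}{-47351 - 11356} = - \frac{5909}{-58707} = \left(-5909\right) \left(- \frac{1}{58707}\right) = \frac{5909}{58707}$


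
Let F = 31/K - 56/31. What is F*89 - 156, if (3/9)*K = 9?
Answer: -179611/837 ≈ -214.59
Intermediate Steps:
K = 27 (K = 3*9 = 27)
F = -551/837 (F = 31/27 - 56/31 = -551/837 ≈ -0.65830)
F*89 - 156 = -551/837*89 - 156 = -49039/837 - 156 = -179611/837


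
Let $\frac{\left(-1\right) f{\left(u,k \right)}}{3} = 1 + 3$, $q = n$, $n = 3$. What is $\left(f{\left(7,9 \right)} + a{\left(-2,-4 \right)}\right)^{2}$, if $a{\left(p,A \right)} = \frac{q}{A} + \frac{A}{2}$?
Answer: $\frac{3481}{16} \approx 217.56$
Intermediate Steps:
$q = 3$
$f{\left(u,k \right)} = -12$ ($f{\left(u,k \right)} = - 3 \left(1 + 3\right) = \left(-3\right) 4 = -12$)
$a{\left(p,A \right)} = \frac{A}{2} + \frac{3}{A}$ ($a{\left(p,A \right)} = \frac{3}{A} + \frac{A}{2} = \frac{A}{2} + \frac{3}{A}$)
$\left(f{\left(7,9 \right)} + a{\left(-2,-4 \right)}\right)^{2} = \left(-12 + \left(\frac{1}{2} \left(-4\right) + \frac{3}{-4}\right)\right)^{2} = \left(-12 + \left(-2 + 3 \left(- \frac{1}{4}\right)\right)\right)^{2} = \left(-12 - \frac{11}{4}\right)^{2} = \left(- \frac{59}{4}\right)^{2} = \frac{3481}{16}$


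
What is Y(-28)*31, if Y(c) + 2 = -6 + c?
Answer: -1116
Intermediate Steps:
Y(c) = -8 + c (Y(c) = -2 + (-6 + c) = -8 + c)
Y(-28)*31 = (-8 - 28)*31 = -36*31 = -1116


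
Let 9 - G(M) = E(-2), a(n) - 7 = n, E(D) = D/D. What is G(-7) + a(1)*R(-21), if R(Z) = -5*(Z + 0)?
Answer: 848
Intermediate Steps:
E(D) = 1
a(n) = 7 + n
R(Z) = -5*Z
G(M) = 8 (G(M) = 9 - 1*1 = 9 - 1 = 8)
G(-7) + a(1)*R(-21) = 8 + (7 + 1)*(-5*(-21)) = 8 + 8*105 = 8 + 840 = 848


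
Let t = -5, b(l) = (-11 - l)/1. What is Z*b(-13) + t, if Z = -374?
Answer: -753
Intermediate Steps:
b(l) = -11 - l (b(l) = (-11 - l)*1 = -11 - l)
Z*b(-13) + t = -374*(-11 - 1*(-13)) - 5 = -374*(-11 + 13) - 5 = -374*2 - 5 = -748 - 5 = -753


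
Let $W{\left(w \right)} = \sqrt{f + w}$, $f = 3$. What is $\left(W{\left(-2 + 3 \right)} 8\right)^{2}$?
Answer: $256$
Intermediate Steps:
$W{\left(w \right)} = \sqrt{3 + w}$
$\left(W{\left(-2 + 3 \right)} 8\right)^{2} = \left(\sqrt{3 + \left(-2 + 3\right)} 8\right)^{2} = \left(\sqrt{3 + 1} \cdot 8\right)^{2} = \left(\sqrt{4} \cdot 8\right)^{2} = \left(2 \cdot 8\right)^{2} = 16^{2} = 256$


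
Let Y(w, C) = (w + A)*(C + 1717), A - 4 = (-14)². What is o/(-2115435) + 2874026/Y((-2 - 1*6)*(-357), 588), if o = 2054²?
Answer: -2363856662597/1490129337480 ≈ -1.5863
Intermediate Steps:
o = 4218916
A = 200 (A = 4 + (-14)² = 4 + 196 = 200)
Y(w, C) = (200 + w)*(1717 + C) (Y(w, C) = (w + 200)*(C + 1717) = (200 + w)*(1717 + C))
o/(-2115435) + 2874026/Y((-2 - 1*6)*(-357), 588) = 4218916/(-2115435) + 2874026/(343400 + 200*588 + 1717*((-2 - 1*6)*(-357)) + 588*((-2 - 1*6)*(-357))) = 4218916*(-1/2115435) + 2874026/(343400 + 117600 + 1717*((-2 - 6)*(-357)) + 588*((-2 - 6)*(-357))) = -4218916/2115435 + 2874026/(343400 + 117600 + 1717*(-8*(-357)) + 588*(-8*(-357))) = -4218916/2115435 + 2874026/(343400 + 117600 + 1717*2856 + 588*2856) = -4218916/2115435 + 2874026/(343400 + 117600 + 4903752 + 1679328) = -4218916/2115435 + 2874026/7044080 = -4218916/2115435 + 2874026*(1/7044080) = -4218916/2115435 + 1437013/3522040 = -2363856662597/1490129337480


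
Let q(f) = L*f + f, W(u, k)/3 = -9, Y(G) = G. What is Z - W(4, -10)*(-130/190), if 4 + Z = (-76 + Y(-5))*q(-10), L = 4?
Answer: 76523/19 ≈ 4027.5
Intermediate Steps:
W(u, k) = -27 (W(u, k) = 3*(-9) = -27)
q(f) = 5*f (q(f) = 4*f + f = 5*f)
Z = 4046 (Z = -4 + (-76 - 5)*(5*(-10)) = -4 - 81*(-50) = -4 + 4050 = 4046)
Z - W(4, -10)*(-130/190) = 4046 - (-27)*(-130/190) = 4046 - (-27)*(-130*1/190) = 4046 - (-27)*(-13)/19 = 4046 - 1*351/19 = 4046 - 351/19 = 76523/19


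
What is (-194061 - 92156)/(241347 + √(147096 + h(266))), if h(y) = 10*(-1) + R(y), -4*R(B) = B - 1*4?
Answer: -138155228598/116496454777 + 286217*√588082/116496454777 ≈ -1.1840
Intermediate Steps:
R(B) = 1 - B/4 (R(B) = -(B - 1*4)/4 = -(B - 4)/4 = -(-4 + B)/4 = 1 - B/4)
h(y) = -9 - y/4 (h(y) = 10*(-1) + (1 - y/4) = -10 + (1 - y/4) = -9 - y/4)
(-194061 - 92156)/(241347 + √(147096 + h(266))) = (-194061 - 92156)/(241347 + √(147096 + (-9 - ¼*266))) = -286217/(241347 + √(147096 + (-9 - 133/2))) = -286217/(241347 + √(147096 - 151/2)) = -286217/(241347 + √(294041/2)) = -286217/(241347 + √588082/2)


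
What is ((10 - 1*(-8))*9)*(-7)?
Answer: -1134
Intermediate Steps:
((10 - 1*(-8))*9)*(-7) = ((10 + 8)*9)*(-7) = (18*9)*(-7) = 162*(-7) = -1134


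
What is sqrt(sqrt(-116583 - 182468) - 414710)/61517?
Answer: sqrt(-414710 + I*sqrt(299051))/61517 ≈ 6.902e-6 + 0.010468*I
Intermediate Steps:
sqrt(sqrt(-116583 - 182468) - 414710)/61517 = sqrt(sqrt(-299051) - 414710)*(1/61517) = sqrt(I*sqrt(299051) - 414710)*(1/61517) = sqrt(-414710 + I*sqrt(299051))*(1/61517) = sqrt(-414710 + I*sqrt(299051))/61517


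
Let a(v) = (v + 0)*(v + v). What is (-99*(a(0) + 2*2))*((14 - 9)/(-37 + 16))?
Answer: 660/7 ≈ 94.286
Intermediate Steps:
a(v) = 2*v² (a(v) = v*(2*v) = 2*v²)
(-99*(a(0) + 2*2))*((14 - 9)/(-37 + 16)) = (-99*(2*0² + 2*2))*((14 - 9)/(-37 + 16)) = (-99*(2*0 + 4))*(5/(-21)) = (-99*(0 + 4))*(5*(-1/21)) = -99*4*(-5/21) = -396*(-5/21) = 660/7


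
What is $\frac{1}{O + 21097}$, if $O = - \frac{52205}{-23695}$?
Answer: $\frac{4739}{99989124} \approx 4.7395 \cdot 10^{-5}$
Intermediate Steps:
$O = \frac{10441}{4739}$ ($O = \left(-52205\right) \left(- \frac{1}{23695}\right) = \frac{10441}{4739} \approx 2.2032$)
$\frac{1}{O + 21097} = \frac{1}{\frac{10441}{4739} + 21097} = \frac{1}{\frac{99989124}{4739}} = \frac{4739}{99989124}$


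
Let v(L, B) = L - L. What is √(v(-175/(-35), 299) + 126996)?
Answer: 2*√31749 ≈ 356.37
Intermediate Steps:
v(L, B) = 0
√(v(-175/(-35), 299) + 126996) = √(0 + 126996) = √126996 = 2*√31749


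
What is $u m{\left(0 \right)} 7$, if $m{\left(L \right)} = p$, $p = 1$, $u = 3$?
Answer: $21$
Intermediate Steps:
$m{\left(L \right)} = 1$
$u m{\left(0 \right)} 7 = 3 \cdot 1 \cdot 7 = 3 \cdot 7 = 21$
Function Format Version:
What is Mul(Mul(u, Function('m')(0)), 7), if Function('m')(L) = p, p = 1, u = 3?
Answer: 21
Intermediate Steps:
Function('m')(L) = 1
Mul(Mul(u, Function('m')(0)), 7) = Mul(Mul(3, 1), 7) = Mul(3, 7) = 21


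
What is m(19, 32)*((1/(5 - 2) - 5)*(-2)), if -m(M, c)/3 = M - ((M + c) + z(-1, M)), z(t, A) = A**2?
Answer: 11004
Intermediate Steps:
m(M, c) = 3*c + 3*M**2 (m(M, c) = -3*(M - ((M + c) + M**2)) = -3*(M - (M + c + M**2)) = -3*(M + (-M - c - M**2)) = -3*(-c - M**2) = 3*c + 3*M**2)
m(19, 32)*((1/(5 - 2) - 5)*(-2)) = (3*32 + 3*19**2)*((1/(5 - 2) - 5)*(-2)) = (96 + 3*361)*((1/3 - 5)*(-2)) = (96 + 1083)*((1/3 - 5)*(-2)) = 1179*(-14/3*(-2)) = 1179*(28/3) = 11004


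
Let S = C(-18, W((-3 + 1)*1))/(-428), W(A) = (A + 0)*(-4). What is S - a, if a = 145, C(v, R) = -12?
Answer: -15512/107 ≈ -144.97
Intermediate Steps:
W(A) = -4*A (W(A) = A*(-4) = -4*A)
S = 3/107 (S = -12/(-428) = -12*(-1/428) = 3/107 ≈ 0.028037)
S - a = 3/107 - 1*145 = 3/107 - 145 = -15512/107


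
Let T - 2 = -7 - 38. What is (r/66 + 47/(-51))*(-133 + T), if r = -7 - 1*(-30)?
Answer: 5144/51 ≈ 100.86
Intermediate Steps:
r = 23 (r = -7 + 30 = 23)
T = -43 (T = 2 + (-7 - 38) = 2 - 45 = -43)
(r/66 + 47/(-51))*(-133 + T) = (23/66 + 47/(-51))*(-133 - 43) = (23*(1/66) + 47*(-1/51))*(-176) = (23/66 - 47/51)*(-176) = -643/1122*(-176) = 5144/51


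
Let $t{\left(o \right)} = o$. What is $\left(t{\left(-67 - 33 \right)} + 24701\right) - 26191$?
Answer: $-1590$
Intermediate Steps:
$\left(t{\left(-67 - 33 \right)} + 24701\right) - 26191 = \left(\left(-67 - 33\right) + 24701\right) - 26191 = \left(-100 + 24701\right) - 26191 = 24601 - 26191 = -1590$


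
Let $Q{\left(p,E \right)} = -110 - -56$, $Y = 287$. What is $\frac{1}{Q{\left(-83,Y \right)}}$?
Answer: $- \frac{1}{54} \approx -0.018519$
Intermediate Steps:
$Q{\left(p,E \right)} = -54$ ($Q{\left(p,E \right)} = -110 + 56 = -54$)
$\frac{1}{Q{\left(-83,Y \right)}} = \frac{1}{-54} = - \frac{1}{54}$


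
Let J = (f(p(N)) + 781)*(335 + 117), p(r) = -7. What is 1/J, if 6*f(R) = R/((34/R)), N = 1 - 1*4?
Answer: 51/18009149 ≈ 2.8319e-6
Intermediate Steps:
N = -3 (N = 1 - 4 = -3)
f(R) = R²/204 (f(R) = (R/((34/R)))/6 = (R*(R/34))/6 = (R²/34)/6 = R²/204)
J = 18009149/51 (J = ((1/204)*(-7)² + 781)*(335 + 117) = ((1/204)*49 + 781)*452 = (49/204 + 781)*452 = (159373/204)*452 = 18009149/51 ≈ 3.5312e+5)
1/J = 1/(18009149/51) = 51/18009149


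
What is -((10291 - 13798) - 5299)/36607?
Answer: 8806/36607 ≈ 0.24056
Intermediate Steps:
-((10291 - 13798) - 5299)/36607 = -(-3507 - 5299)*(1/36607) = -1*(-8806)*(1/36607) = 8806*(1/36607) = 8806/36607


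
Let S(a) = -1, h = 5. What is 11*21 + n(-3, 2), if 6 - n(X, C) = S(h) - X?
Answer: 235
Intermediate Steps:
n(X, C) = 7 + X (n(X, C) = 6 - (-1 - X) = 6 + (1 + X) = 7 + X)
11*21 + n(-3, 2) = 11*21 + (7 - 3) = 231 + 4 = 235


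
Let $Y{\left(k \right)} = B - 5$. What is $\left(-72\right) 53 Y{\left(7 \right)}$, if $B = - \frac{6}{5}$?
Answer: $\frac{118296}{5} \approx 23659.0$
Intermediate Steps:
$B = - \frac{6}{5}$ ($B = \left(-6\right) \frac{1}{5} = - \frac{6}{5} \approx -1.2$)
$Y{\left(k \right)} = - \frac{31}{5}$ ($Y{\left(k \right)} = - \frac{6}{5} - 5 = - \frac{31}{5}$)
$\left(-72\right) 53 Y{\left(7 \right)} = \left(-72\right) 53 \left(- \frac{31}{5}\right) = \left(-3816\right) \left(- \frac{31}{5}\right) = \frac{118296}{5}$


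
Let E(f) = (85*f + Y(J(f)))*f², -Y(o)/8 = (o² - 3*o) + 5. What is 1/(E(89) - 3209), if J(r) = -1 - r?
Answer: -1/470787844 ≈ -2.1241e-9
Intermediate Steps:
Y(o) = -40 - 8*o² + 24*o (Y(o) = -8*((o² - 3*o) + 5) = -8*(5 + o² - 3*o) = -40 - 8*o² + 24*o)
E(f) = f²*(-64 - 8*(-1 - f)² + 61*f) (E(f) = (85*f + (-40 - 8*(-1 - f)² + 24*(-1 - f)))*f² = (85*f + (-40 - 8*(-1 - f)² + (-24 - 24*f)))*f² = (85*f + (-64 - 24*f - 8*(-1 - f)²))*f² = (-64 - 8*(-1 - f)² + 61*f)*f² = f²*(-64 - 8*(-1 - f)² + 61*f))
1/(E(89) - 3209) = 1/(89²*(-72 - 8*89² + 45*89) - 3209) = 1/(7921*(-72 - 8*7921 + 4005) - 3209) = 1/(7921*(-72 - 63368 + 4005) - 3209) = 1/(7921*(-59435) - 3209) = 1/(-470784635 - 3209) = 1/(-470787844) = -1/470787844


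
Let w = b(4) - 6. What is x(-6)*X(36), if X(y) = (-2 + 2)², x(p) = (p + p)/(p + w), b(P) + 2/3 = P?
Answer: 0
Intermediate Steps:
b(P) = -⅔ + P
w = -8/3 (w = (-⅔ + 4) - 6 = 10/3 - 6 = -8/3 ≈ -2.6667)
x(p) = 2*p/(-8/3 + p) (x(p) = (p + p)/(p - 8/3) = (2*p)/(-8/3 + p) = 2*p/(-8/3 + p))
X(y) = 0 (X(y) = 0² = 0)
x(-6)*X(36) = (6*(-6)/(-8 + 3*(-6)))*0 = (6*(-6)/(-8 - 18))*0 = (6*(-6)/(-26))*0 = (6*(-6)*(-1/26))*0 = (18/13)*0 = 0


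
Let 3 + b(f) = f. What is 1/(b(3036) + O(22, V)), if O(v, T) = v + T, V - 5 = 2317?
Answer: 1/5377 ≈ 0.00018598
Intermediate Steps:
V = 2322 (V = 5 + 2317 = 2322)
O(v, T) = T + v
b(f) = -3 + f
1/(b(3036) + O(22, V)) = 1/((-3 + 3036) + (2322 + 22)) = 1/(3033 + 2344) = 1/5377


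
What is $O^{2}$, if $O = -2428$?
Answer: $5895184$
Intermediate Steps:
$O^{2} = \left(-2428\right)^{2} = 5895184$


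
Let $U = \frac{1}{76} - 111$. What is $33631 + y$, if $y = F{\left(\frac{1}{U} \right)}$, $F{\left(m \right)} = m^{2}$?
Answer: $\frac{2392819591751}{71149225} \approx 33631.0$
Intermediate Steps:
$U = - \frac{8435}{76}$ ($U = \frac{1}{76} - 111 = - \frac{8435}{76} \approx -110.99$)
$y = \frac{5776}{71149225}$ ($y = \left(\frac{1}{- \frac{8435}{76}}\right)^{2} = \left(- \frac{76}{8435}\right)^{2} = \frac{5776}{71149225} \approx 8.1182 \cdot 10^{-5}$)
$33631 + y = 33631 + \frac{5776}{71149225} = \frac{2392819591751}{71149225}$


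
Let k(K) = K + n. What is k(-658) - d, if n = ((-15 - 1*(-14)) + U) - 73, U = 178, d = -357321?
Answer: 356767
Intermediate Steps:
n = 104 (n = ((-15 - 1*(-14)) + 178) - 73 = ((-15 + 14) + 178) - 73 = (-1 + 178) - 73 = 177 - 73 = 104)
k(K) = 104 + K (k(K) = K + 104 = 104 + K)
k(-658) - d = (104 - 658) - 1*(-357321) = -554 + 357321 = 356767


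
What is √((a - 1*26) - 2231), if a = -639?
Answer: 4*I*√181 ≈ 53.815*I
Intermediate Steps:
√((a - 1*26) - 2231) = √((-639 - 1*26) - 2231) = √((-639 - 26) - 2231) = √(-665 - 2231) = √(-2896) = 4*I*√181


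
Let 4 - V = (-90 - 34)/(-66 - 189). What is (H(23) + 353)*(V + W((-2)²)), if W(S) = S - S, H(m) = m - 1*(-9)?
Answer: 68992/51 ≈ 1352.8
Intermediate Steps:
H(m) = 9 + m (H(m) = m + 9 = 9 + m)
V = 896/255 (V = 4 - (-90 - 34)/(-66 - 189) = 4 - (-124)/(-255) = 4 - (-124)*(-1)/255 = 4 - 1*124/255 = 4 - 124/255 = 896/255 ≈ 3.5137)
W(S) = 0
(H(23) + 353)*(V + W((-2)²)) = ((9 + 23) + 353)*(896/255 + 0) = (32 + 353)*(896/255) = 385*(896/255) = 68992/51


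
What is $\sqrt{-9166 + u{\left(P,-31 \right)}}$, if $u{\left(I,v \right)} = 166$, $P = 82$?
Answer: $30 i \sqrt{10} \approx 94.868 i$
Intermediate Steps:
$\sqrt{-9166 + u{\left(P,-31 \right)}} = \sqrt{-9166 + 166} = \sqrt{-9000} = 30 i \sqrt{10}$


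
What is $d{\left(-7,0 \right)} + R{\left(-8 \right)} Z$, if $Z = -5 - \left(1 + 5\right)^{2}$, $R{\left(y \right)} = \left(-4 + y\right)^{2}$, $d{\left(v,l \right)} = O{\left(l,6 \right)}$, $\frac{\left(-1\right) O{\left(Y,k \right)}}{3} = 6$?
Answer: $-5922$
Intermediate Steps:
$O{\left(Y,k \right)} = -18$ ($O{\left(Y,k \right)} = \left(-3\right) 6 = -18$)
$d{\left(v,l \right)} = -18$
$Z = -41$ ($Z = -5 - 6^{2} = -5 - 36 = -41$)
$d{\left(-7,0 \right)} + R{\left(-8 \right)} Z = -18 + \left(-4 - 8\right)^{2} \left(-41\right) = -18 + \left(-12\right)^{2} \left(-41\right) = -18 + 144 \left(-41\right) = -18 - 5904 = -5922$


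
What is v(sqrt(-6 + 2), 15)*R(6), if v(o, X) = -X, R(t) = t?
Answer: -90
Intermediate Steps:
v(sqrt(-6 + 2), 15)*R(6) = -1*15*6 = -15*6 = -90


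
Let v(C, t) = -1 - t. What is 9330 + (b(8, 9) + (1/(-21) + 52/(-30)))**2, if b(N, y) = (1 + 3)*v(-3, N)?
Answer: 118600339/11025 ≈ 10757.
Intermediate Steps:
b(N, y) = -4 - 4*N (b(N, y) = (1 + 3)*(-1 - N) = 4*(-1 - N) = -4 - 4*N)
9330 + (b(8, 9) + (1/(-21) + 52/(-30)))**2 = 9330 + ((-4 - 4*8) + (1/(-21) + 52/(-30)))**2 = 9330 + ((-4 - 32) + (1*(-1/21) + 52*(-1/30)))**2 = 9330 + (-36 + (-1/21 - 26/15))**2 = 9330 + (-36 - 187/105)**2 = 9330 + (-3967/105)**2 = 9330 + 15737089/11025 = 118600339/11025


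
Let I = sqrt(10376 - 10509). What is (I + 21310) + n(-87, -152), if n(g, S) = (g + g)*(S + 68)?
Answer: 35926 + I*sqrt(133) ≈ 35926.0 + 11.533*I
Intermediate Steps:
I = I*sqrt(133) (I = sqrt(-133) = I*sqrt(133) ≈ 11.533*I)
n(g, S) = 2*g*(68 + S) (n(g, S) = (2*g)*(68 + S) = 2*g*(68 + S))
(I + 21310) + n(-87, -152) = (I*sqrt(133) + 21310) + 2*(-87)*(68 - 152) = (21310 + I*sqrt(133)) + 2*(-87)*(-84) = (21310 + I*sqrt(133)) + 14616 = 35926 + I*sqrt(133)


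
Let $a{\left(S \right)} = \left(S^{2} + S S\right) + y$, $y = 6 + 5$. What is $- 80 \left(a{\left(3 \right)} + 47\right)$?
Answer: $-6080$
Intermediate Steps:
$y = 11$
$a{\left(S \right)} = 11 + 2 S^{2}$ ($a{\left(S \right)} = \left(S^{2} + S S\right) + 11 = \left(S^{2} + S^{2}\right) + 11 = 2 S^{2} + 11 = 11 + 2 S^{2}$)
$- 80 \left(a{\left(3 \right)} + 47\right) = - 80 \left(\left(11 + 2 \cdot 3^{2}\right) + 47\right) = - 80 \left(\left(11 + 2 \cdot 9\right) + 47\right) = - 80 \left(\left(11 + 18\right) + 47\right) = - 80 \left(29 + 47\right) = \left(-80\right) 76 = -6080$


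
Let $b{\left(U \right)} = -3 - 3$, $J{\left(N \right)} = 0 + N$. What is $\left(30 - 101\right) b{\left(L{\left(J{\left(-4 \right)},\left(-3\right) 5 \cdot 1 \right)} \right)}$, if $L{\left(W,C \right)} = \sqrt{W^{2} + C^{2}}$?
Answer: $426$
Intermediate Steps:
$J{\left(N \right)} = N$
$L{\left(W,C \right)} = \sqrt{C^{2} + W^{2}}$
$b{\left(U \right)} = -6$
$\left(30 - 101\right) b{\left(L{\left(J{\left(-4 \right)},\left(-3\right) 5 \cdot 1 \right)} \right)} = \left(30 - 101\right) \left(-6\right) = \left(-71\right) \left(-6\right) = 426$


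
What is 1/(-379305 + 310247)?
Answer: -1/69058 ≈ -1.4481e-5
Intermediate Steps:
1/(-379305 + 310247) = 1/(-69058) = -1/69058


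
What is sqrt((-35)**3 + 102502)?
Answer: sqrt(59627) ≈ 244.19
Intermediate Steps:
sqrt((-35)**3 + 102502) = sqrt(-42875 + 102502) = sqrt(59627)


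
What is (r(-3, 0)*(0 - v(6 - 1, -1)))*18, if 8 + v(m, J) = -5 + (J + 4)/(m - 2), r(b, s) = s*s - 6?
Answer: -1296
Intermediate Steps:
r(b, s) = -6 + s² (r(b, s) = s² - 6 = -6 + s²)
v(m, J) = -13 + (4 + J)/(-2 + m) (v(m, J) = -8 + (-5 + (J + 4)/(m - 2)) = -8 + (-5 + (4 + J)/(-2 + m)) = -13 + (4 + J)/(-2 + m))
(r(-3, 0)*(0 - v(6 - 1, -1)))*18 = ((-6 + 0²)*(0 - (30 - 1 - 13*(6 - 1))/(-2 + (6 - 1))))*18 = ((-6 + 0)*(0 - (30 - 1 - 13*5)/(-2 + 5)))*18 = -6*(0 - (30 - 1 - 65)/3)*18 = -6*(0 - (-36)/3)*18 = -6*(0 - 1*(-12))*18 = -6*(0 + 12)*18 = -6*12*18 = -72*18 = -1296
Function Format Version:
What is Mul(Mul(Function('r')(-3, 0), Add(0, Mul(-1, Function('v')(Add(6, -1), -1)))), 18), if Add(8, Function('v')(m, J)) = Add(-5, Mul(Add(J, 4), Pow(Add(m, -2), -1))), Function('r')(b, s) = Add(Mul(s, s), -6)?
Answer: -1296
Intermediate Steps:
Function('r')(b, s) = Add(-6, Pow(s, 2)) (Function('r')(b, s) = Add(Pow(s, 2), -6) = Add(-6, Pow(s, 2)))
Function('v')(m, J) = Add(-13, Mul(Pow(Add(-2, m), -1), Add(4, J))) (Function('v')(m, J) = Add(-8, Add(-5, Mul(Add(J, 4), Pow(Add(m, -2), -1)))) = Add(-8, Add(-5, Mul(Add(4, J), Pow(Add(-2, m), -1)))) = Add(-8, Add(-5, Mul(Pow(Add(-2, m), -1), Add(4, J)))) = Add(-13, Mul(Pow(Add(-2, m), -1), Add(4, J))))
Mul(Mul(Function('r')(-3, 0), Add(0, Mul(-1, Function('v')(Add(6, -1), -1)))), 18) = Mul(Mul(Add(-6, Pow(0, 2)), Add(0, Mul(-1, Mul(Pow(Add(-2, Add(6, -1)), -1), Add(30, -1, Mul(-13, Add(6, -1))))))), 18) = Mul(Mul(Add(-6, 0), Add(0, Mul(-1, Mul(Pow(Add(-2, 5), -1), Add(30, -1, Mul(-13, 5)))))), 18) = Mul(Mul(-6, Add(0, Mul(-1, Mul(Pow(3, -1), Add(30, -1, -65))))), 18) = Mul(Mul(-6, Add(0, Mul(-1, Mul(Rational(1, 3), -36)))), 18) = Mul(Mul(-6, Add(0, Mul(-1, -12))), 18) = Mul(Mul(-6, Add(0, 12)), 18) = Mul(Mul(-6, 12), 18) = Mul(-72, 18) = -1296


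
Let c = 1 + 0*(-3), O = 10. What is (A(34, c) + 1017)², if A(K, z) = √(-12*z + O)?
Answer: (1017 + I*√2)² ≈ 1.0343e+6 + 2877.0*I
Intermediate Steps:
c = 1 (c = 1 + 0 = 1)
A(K, z) = √(10 - 12*z) (A(K, z) = √(-12*z + 10) = √(10 - 12*z))
(A(34, c) + 1017)² = (√(10 - 12*1) + 1017)² = (√(10 - 12) + 1017)² = (√(-2) + 1017)² = (I*√2 + 1017)² = (1017 + I*√2)²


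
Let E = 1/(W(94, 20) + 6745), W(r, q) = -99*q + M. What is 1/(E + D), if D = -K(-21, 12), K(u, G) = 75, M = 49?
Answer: -4814/361049 ≈ -0.013333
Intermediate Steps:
W(r, q) = 49 - 99*q (W(r, q) = -99*q + 49 = 49 - 99*q)
D = -75 (D = -1*75 = -75)
E = 1/4814 (E = 1/((49 - 99*20) + 6745) = 1/((49 - 1980) + 6745) = 1/(-1931 + 6745) = 1/4814 ≈ 0.00020773)
1/(E + D) = 1/(1/4814 - 75) = 1/(-361049/4814) = -4814/361049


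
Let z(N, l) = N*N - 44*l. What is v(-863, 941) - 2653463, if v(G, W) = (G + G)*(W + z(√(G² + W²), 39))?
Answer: -2815127313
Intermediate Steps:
z(N, l) = N² - 44*l
v(G, W) = 2*G*(-1716 + W + G² + W²) (v(G, W) = (G + G)*(W + ((√(G² + W²))² - 44*39)) = (2*G)*(W + ((G² + W²) - 1716)) = (2*G)*(W + (-1716 + G² + W²)) = (2*G)*(-1716 + W + G² + W²) = 2*G*(-1716 + W + G² + W²))
v(-863, 941) - 2653463 = 2*(-863)*(-1716 + 941 + (-863)² + 941²) - 2653463 = 2*(-863)*(-1716 + 941 + 744769 + 885481) - 2653463 = 2*(-863)*1629475 - 2653463 = -2812473850 - 2653463 = -2815127313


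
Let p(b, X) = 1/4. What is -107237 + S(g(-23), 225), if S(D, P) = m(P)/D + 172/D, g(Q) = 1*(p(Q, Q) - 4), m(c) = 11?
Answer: -536429/5 ≈ -1.0729e+5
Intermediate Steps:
p(b, X) = 1/4
g(Q) = -15/4 (g(Q) = 1*(1/4 - 4) = 1*(-15/4) = -15/4)
S(D, P) = 183/D (S(D, P) = 11/D + 172/D = 183/D)
-107237 + S(g(-23), 225) = -107237 + 183/(-15/4) = -107237 + 183*(-4/15) = -107237 - 244/5 = -536429/5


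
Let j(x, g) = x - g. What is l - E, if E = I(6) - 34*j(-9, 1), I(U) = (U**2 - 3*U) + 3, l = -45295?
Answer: -45656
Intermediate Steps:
I(U) = 3 + U**2 - 3*U
E = 361 (E = (3 + 6**2 - 3*6) - 34*(-9 - 1*1) = (3 + 36 - 18) - 34*(-9 - 1) = 21 - 34*(-10) = 21 + 340 = 361)
l - E = -45295 - 1*361 = -45295 - 361 = -45656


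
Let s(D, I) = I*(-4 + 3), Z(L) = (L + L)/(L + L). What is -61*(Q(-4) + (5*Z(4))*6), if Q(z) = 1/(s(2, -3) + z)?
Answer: -1769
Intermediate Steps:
Z(L) = 1 (Z(L) = (2*L)/((2*L)) = (2*L)*(1/(2*L)) = 1)
s(D, I) = -I (s(D, I) = I*(-1) = -I)
Q(z) = 1/(3 + z) (Q(z) = 1/(-1*(-3) + z) = 1/(3 + z))
-61*(Q(-4) + (5*Z(4))*6) = -61*(1/(3 - 4) + (5*1)*6) = -61*(1/(-1) + 5*6) = -61*(-1 + 30) = -61*29 = -1769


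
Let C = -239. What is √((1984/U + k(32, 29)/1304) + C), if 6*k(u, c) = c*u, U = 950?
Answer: I*√511015099317/46455 ≈ 15.388*I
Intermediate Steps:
k(u, c) = c*u/6 (k(u, c) = (c*u)/6 = c*u/6)
√((1984/U + k(32, 29)/1304) + C) = √((1984/950 + ((⅙)*29*32)/1304) - 239) = √((1984*(1/950) + (464/3)*(1/1304)) - 239) = √((992/475 + 58/489) - 239) = √(512638/232275 - 239) = √(-55001087/232275) = I*√511015099317/46455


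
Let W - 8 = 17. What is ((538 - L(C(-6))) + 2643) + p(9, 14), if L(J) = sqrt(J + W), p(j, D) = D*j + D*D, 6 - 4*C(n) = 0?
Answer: 3503 - sqrt(106)/2 ≈ 3497.9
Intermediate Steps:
C(n) = 3/2 (C(n) = 3/2 - 1/4*0 = 3/2 + 0 = 3/2)
p(j, D) = D**2 + D*j (p(j, D) = D*j + D**2 = D**2 + D*j)
W = 25 (W = 8 + 17 = 25)
L(J) = sqrt(25 + J) (L(J) = sqrt(J + 25) = sqrt(25 + J))
((538 - L(C(-6))) + 2643) + p(9, 14) = ((538 - sqrt(25 + 3/2)) + 2643) + 14*(14 + 9) = ((538 - sqrt(53/2)) + 2643) + 14*23 = ((538 - sqrt(106)/2) + 2643) + 322 = (3181 - sqrt(106)/2) + 322 = 3503 - sqrt(106)/2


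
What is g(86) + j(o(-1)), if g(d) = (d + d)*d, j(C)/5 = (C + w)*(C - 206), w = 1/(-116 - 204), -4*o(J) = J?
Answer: 3721735/256 ≈ 14538.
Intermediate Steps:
o(J) = -J/4
w = -1/320 (w = 1/(-320) = -1/320 ≈ -0.0031250)
j(C) = 5*(-206 + C)*(-1/320 + C) (j(C) = 5*((C - 1/320)*(C - 206)) = 5*((-1/320 + C)*(-206 + C)) = 5*((-206 + C)*(-1/320 + C)) = 5*(-206 + C)*(-1/320 + C))
g(d) = 2*d**2 (g(d) = (2*d)*d = 2*d**2)
g(86) + j(o(-1)) = 2*86**2 + (103/32 + 5*(-1/4*(-1))**2 - (-65921)*(-1)/256) = 2*7396 + (103/32 + 5*(1/4)**2 - 65921/64*1/4) = 14792 + (103/32 + 5*(1/16) - 65921/256) = 14792 + (103/32 + 5/16 - 65921/256) = 14792 - 65017/256 = 3721735/256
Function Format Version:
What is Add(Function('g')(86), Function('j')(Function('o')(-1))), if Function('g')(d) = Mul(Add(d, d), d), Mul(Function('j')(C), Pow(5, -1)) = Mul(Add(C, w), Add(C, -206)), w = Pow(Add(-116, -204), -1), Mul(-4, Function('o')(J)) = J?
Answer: Rational(3721735, 256) ≈ 14538.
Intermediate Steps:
Function('o')(J) = Mul(Rational(-1, 4), J)
w = Rational(-1, 320) (w = Pow(-320, -1) = Rational(-1, 320) ≈ -0.0031250)
Function('j')(C) = Mul(5, Add(-206, C), Add(Rational(-1, 320), C)) (Function('j')(C) = Mul(5, Mul(Add(C, Rational(-1, 320)), Add(C, -206))) = Mul(5, Mul(Add(Rational(-1, 320), C), Add(-206, C))) = Mul(5, Mul(Add(-206, C), Add(Rational(-1, 320), C))) = Mul(5, Add(-206, C), Add(Rational(-1, 320), C)))
Function('g')(d) = Mul(2, Pow(d, 2)) (Function('g')(d) = Mul(Mul(2, d), d) = Mul(2, Pow(d, 2)))
Add(Function('g')(86), Function('j')(Function('o')(-1))) = Add(Mul(2, Pow(86, 2)), Add(Rational(103, 32), Mul(5, Pow(Mul(Rational(-1, 4), -1), 2)), Mul(Rational(-65921, 64), Mul(Rational(-1, 4), -1)))) = Add(Mul(2, 7396), Add(Rational(103, 32), Mul(5, Pow(Rational(1, 4), 2)), Mul(Rational(-65921, 64), Rational(1, 4)))) = Add(14792, Add(Rational(103, 32), Mul(5, Rational(1, 16)), Rational(-65921, 256))) = Add(14792, Add(Rational(103, 32), Rational(5, 16), Rational(-65921, 256))) = Add(14792, Rational(-65017, 256)) = Rational(3721735, 256)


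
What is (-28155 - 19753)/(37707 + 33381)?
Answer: -11977/17772 ≈ -0.67393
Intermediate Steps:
(-28155 - 19753)/(37707 + 33381) = -47908/71088 = -47908*1/71088 = -11977/17772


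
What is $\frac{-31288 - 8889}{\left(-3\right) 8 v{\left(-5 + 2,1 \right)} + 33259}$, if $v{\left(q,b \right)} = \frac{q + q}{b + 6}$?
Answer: $- \frac{281239}{232957} \approx -1.2073$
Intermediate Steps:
$v{\left(q,b \right)} = \frac{2 q}{6 + b}$
$\frac{-31288 - 8889}{\left(-3\right) 8 v{\left(-5 + 2,1 \right)} + 33259} = \frac{-31288 - 8889}{\left(-3\right) 8 \frac{2 \left(-5 + 2\right)}{6 + 1} + 33259} = - \frac{40177}{- 24 \cdot 2 \left(-3\right) \frac{1}{7} + 33259} = - \frac{40177}{\left(-24\right) \left(- \frac{6}{7}\right) + 33259} = - \frac{40177}{\frac{144}{7} + 33259} = - \frac{40177}{\frac{232957}{7}} = \left(-40177\right) \frac{7}{232957} = - \frac{281239}{232957}$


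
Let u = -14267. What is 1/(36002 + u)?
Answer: 1/21735 ≈ 4.6009e-5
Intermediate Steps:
1/(36002 + u) = 1/(36002 - 14267) = 1/21735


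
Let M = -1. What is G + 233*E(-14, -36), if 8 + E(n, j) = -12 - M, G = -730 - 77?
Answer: -5234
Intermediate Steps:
G = -807
E(n, j) = -19 (E(n, j) = -8 + (-12 - 1*(-1)) = -8 + (-12 + 1) = -8 - 11 = -19)
G + 233*E(-14, -36) = -807 + 233*(-19) = -807 - 4427 = -5234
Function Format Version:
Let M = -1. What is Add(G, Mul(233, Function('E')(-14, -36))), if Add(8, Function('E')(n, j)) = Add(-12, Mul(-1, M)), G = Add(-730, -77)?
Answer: -5234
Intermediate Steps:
G = -807
Function('E')(n, j) = -19 (Function('E')(n, j) = Add(-8, Add(-12, Mul(-1, -1))) = Add(-8, Add(-12, 1)) = Add(-8, -11) = -19)
Add(G, Mul(233, Function('E')(-14, -36))) = Add(-807, Mul(233, -19)) = Add(-807, -4427) = -5234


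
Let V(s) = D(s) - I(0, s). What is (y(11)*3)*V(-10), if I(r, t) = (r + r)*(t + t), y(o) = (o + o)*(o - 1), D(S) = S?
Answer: -6600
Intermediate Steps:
y(o) = 2*o*(-1 + o) (y(o) = (2*o)*(-1 + o) = 2*o*(-1 + o))
I(r, t) = 4*r*t (I(r, t) = (2*r)*(2*t) = 4*r*t)
V(s) = s (V(s) = s - 4*0*s = s - 1*0 = s + 0 = s)
(y(11)*3)*V(-10) = ((2*11*(-1 + 11))*3)*(-10) = ((2*11*10)*3)*(-10) = (220*3)*(-10) = 660*(-10) = -6600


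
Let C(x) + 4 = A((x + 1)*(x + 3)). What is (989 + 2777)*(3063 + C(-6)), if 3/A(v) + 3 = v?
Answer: 23042271/2 ≈ 1.1521e+7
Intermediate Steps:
A(v) = 3/(-3 + v)
C(x) = -4 + 3/(-3 + (1 + x)*(3 + x)) (C(x) = -4 + 3/(-3 + (x + 1)*(x + 3)) = -4 + 3/(-3 + (1 + x)*(3 + x)))
(989 + 2777)*(3063 + C(-6)) = (989 + 2777)*(3063 + (3 - 16*(-6) - 4*(-6)²)/((-6)*(4 - 6))) = 3766*(3063 - ⅙*(3 + 96 - 4*36)/(-2)) = 3766*(3063 - ⅙*(-½)*(3 + 96 - 144)) = 3766*(3063 - ⅙*(-½)*(-45)) = 3766*(3063 - 15/4) = 3766*(12237/4) = 23042271/2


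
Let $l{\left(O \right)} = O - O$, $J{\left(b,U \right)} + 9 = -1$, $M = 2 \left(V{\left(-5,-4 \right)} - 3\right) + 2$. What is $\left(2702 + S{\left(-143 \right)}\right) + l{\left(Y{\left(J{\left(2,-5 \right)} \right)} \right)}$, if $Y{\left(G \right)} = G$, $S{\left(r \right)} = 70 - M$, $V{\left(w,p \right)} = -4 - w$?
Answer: $2774$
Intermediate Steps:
$M = -2$ ($M = 2 \left(\left(-4 - -5\right) - 3\right) + 2 = 2 \left(\left(-4 + 5\right) - 3\right) + 2 = 2 \left(1 - 3\right) + 2 = 2 \left(-2\right) + 2 = -4 + 2 = -2$)
$J{\left(b,U \right)} = -10$ ($J{\left(b,U \right)} = -9 - 1 = -10$)
$S{\left(r \right)} = 72$ ($S{\left(r \right)} = 70 - -2 = 70 + 2 = 72$)
$l{\left(O \right)} = 0$
$\left(2702 + S{\left(-143 \right)}\right) + l{\left(Y{\left(J{\left(2,-5 \right)} \right)} \right)} = \left(2702 + 72\right) + 0 = 2774 + 0 = 2774$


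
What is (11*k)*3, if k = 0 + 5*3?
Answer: 495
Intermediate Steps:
k = 15 (k = 0 + 15 = 15)
(11*k)*3 = (11*15)*3 = 165*3 = 495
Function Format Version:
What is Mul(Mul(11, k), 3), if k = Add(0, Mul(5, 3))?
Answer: 495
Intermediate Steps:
k = 15 (k = Add(0, 15) = 15)
Mul(Mul(11, k), 3) = Mul(Mul(11, 15), 3) = Mul(165, 3) = 495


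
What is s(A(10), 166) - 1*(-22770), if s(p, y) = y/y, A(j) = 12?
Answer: 22771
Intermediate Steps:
s(p, y) = 1
s(A(10), 166) - 1*(-22770) = 1 - 1*(-22770) = 1 + 22770 = 22771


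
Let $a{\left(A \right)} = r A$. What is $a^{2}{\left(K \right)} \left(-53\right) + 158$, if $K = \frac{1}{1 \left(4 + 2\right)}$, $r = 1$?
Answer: $\frac{5635}{36} \approx 156.53$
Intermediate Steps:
$K = \frac{1}{6}$ ($K = \frac{1}{1 \cdot 6} = \frac{1}{6} \approx 0.16667$)
$a{\left(A \right)} = A$ ($a{\left(A \right)} = 1 A = A$)
$a^{2}{\left(K \right)} \left(-53\right) + 158 = \left(\frac{1}{6}\right)^{2} \left(-53\right) + 158 = \frac{1}{36} \left(-53\right) + 158 = - \frac{53}{36} + 158 = \frac{5635}{36}$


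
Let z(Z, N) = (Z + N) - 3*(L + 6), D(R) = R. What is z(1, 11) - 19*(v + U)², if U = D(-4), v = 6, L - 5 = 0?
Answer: -97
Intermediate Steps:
L = 5 (L = 5 + 0 = 5)
U = -4
z(Z, N) = -33 + N + Z (z(Z, N) = (Z + N) - 3*(5 + 6) = (N + Z) - 3*11 = (N + Z) - 33 = -33 + N + Z)
z(1, 11) - 19*(v + U)² = (-33 + 11 + 1) - 19*(6 - 4)² = -21 - 19*2² = -21 - 19*4 = -21 - 76 = -97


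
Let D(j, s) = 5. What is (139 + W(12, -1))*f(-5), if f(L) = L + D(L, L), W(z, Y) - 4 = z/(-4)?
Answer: 0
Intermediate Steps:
W(z, Y) = 4 - z/4 (W(z, Y) = 4 + z/(-4) = 4 + z*(-1/4) = 4 - z/4)
f(L) = 5 + L (f(L) = L + 5 = 5 + L)
(139 + W(12, -1))*f(-5) = (139 + (4 - 1/4*12))*(5 - 5) = (139 + (4 - 3))*0 = (139 + 1)*0 = 140*0 = 0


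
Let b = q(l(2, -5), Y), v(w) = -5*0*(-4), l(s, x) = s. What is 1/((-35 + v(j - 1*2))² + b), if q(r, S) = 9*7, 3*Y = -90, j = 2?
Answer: 1/1288 ≈ 0.00077640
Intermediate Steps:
Y = -30 (Y = (⅓)*(-90) = -30)
q(r, S) = 63
v(w) = 0 (v(w) = 0*(-4) = 0)
b = 63
1/((-35 + v(j - 1*2))² + b) = 1/((-35 + 0)² + 63) = 1/((-35)² + 63) = 1/(1225 + 63) = 1/1288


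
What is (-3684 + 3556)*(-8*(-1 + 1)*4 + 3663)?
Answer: -468864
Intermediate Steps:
(-3684 + 3556)*(-8*(-1 + 1)*4 + 3663) = -128*(-8*0*4 + 3663) = -128*(0*4 + 3663) = -128*(0 + 3663) = -128*3663 = -468864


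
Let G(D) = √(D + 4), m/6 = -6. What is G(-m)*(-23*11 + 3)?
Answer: -500*√10 ≈ -1581.1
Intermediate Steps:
m = -36 (m = 6*(-6) = -36)
G(D) = √(4 + D)
G(-m)*(-23*11 + 3) = √(4 - 1*(-36))*(-23*11 + 3) = √(4 + 36)*(-253 + 3) = √40*(-250) = (2*√10)*(-250) = -500*√10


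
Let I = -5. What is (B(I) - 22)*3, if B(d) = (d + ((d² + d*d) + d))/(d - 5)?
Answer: -78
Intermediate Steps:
B(d) = (2*d + 2*d²)/(-5 + d) (B(d) = (d + ((d² + d²) + d))/(-5 + d) = (d + (2*d² + d))/(-5 + d) = (d + (d + 2*d²))/(-5 + d) = (2*d + 2*d²)/(-5 + d))
(B(I) - 22)*3 = (2*(-5)*(1 - 5)/(-5 - 5) - 22)*3 = (2*(-5)*(-4)/(-10) - 22)*3 = (2*(-5)*(-⅒)*(-4) - 22)*3 = (-4 - 22)*3 = -26*3 = -78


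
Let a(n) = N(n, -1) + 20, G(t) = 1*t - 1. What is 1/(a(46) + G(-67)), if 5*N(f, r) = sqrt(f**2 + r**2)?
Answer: -1200/55483 - 5*sqrt(2117)/55483 ≈ -0.025775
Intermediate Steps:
N(f, r) = sqrt(f**2 + r**2)/5
G(t) = -1 + t (G(t) = t - 1 = -1 + t)
a(n) = 20 + sqrt(1 + n**2)/5 (a(n) = sqrt(n**2 + (-1)**2)/5 + 20 = sqrt(n**2 + 1)/5 + 20 = sqrt(1 + n**2)/5 + 20 = 20 + sqrt(1 + n**2)/5)
1/(a(46) + G(-67)) = 1/((20 + sqrt(1 + 46**2)/5) + (-1 - 67)) = 1/((20 + sqrt(1 + 2116)/5) - 68) = 1/((20 + sqrt(2117)/5) - 68) = 1/(-48 + sqrt(2117)/5)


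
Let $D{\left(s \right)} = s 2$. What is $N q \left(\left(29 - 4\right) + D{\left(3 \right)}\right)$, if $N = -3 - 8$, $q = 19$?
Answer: $-6479$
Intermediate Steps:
$D{\left(s \right)} = 2 s$
$N = -11$ ($N = -3 - 8 = -11$)
$N q \left(\left(29 - 4\right) + D{\left(3 \right)}\right) = \left(-11\right) 19 \left(\left(29 - 4\right) + 2 \cdot 3\right) = - 209 \left(25 + 6\right) = \left(-209\right) 31 = -6479$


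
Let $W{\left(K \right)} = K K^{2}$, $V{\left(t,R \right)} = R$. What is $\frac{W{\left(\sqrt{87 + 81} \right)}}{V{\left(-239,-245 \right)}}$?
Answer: $- \frac{48 \sqrt{42}}{35} \approx -8.8879$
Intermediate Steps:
$W{\left(K \right)} = K^{3}$
$\frac{W{\left(\sqrt{87 + 81} \right)}}{V{\left(-239,-245 \right)}} = \frac{\left(\sqrt{87 + 81}\right)^{3}}{-245} = \left(\sqrt{168}\right)^{3} \left(- \frac{1}{245}\right) = \left(2 \sqrt{42}\right)^{3} \left(- \frac{1}{245}\right) = 336 \sqrt{42} \left(- \frac{1}{245}\right) = - \frac{48 \sqrt{42}}{35}$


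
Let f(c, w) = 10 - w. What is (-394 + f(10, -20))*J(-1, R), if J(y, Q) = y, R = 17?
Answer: 364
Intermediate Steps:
(-394 + f(10, -20))*J(-1, R) = (-394 + (10 - 1*(-20)))*(-1) = (-394 + (10 + 20))*(-1) = (-394 + 30)*(-1) = -364*(-1) = 364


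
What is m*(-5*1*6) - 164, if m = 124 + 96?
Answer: -6764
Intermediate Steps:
m = 220
m*(-5*1*6) - 164 = 220*(-5*1*6) - 164 = 220*(-5*6) - 164 = 220*(-30) - 164 = -6600 - 164 = -6764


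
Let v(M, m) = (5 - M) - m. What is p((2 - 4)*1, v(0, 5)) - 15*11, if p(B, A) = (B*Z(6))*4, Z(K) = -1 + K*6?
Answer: -445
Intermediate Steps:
Z(K) = -1 + 6*K
v(M, m) = 5 - M - m
p(B, A) = 140*B (p(B, A) = (B*(-1 + 6*6))*4 = (B*(-1 + 36))*4 = (B*35)*4 = (35*B)*4 = 140*B)
p((2 - 4)*1, v(0, 5)) - 15*11 = 140*((2 - 4)*1) - 15*11 = 140*(-2*1) - 165 = 140*(-2) - 165 = -280 - 165 = -445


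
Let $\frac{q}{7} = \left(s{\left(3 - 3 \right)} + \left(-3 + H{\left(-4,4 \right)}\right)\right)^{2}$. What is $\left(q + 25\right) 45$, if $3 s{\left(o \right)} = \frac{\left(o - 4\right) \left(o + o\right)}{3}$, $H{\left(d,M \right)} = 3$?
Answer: $1125$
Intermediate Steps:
$s{\left(o \right)} = \frac{2 o \left(-4 + o\right)}{9}$ ($s{\left(o \right)} = \frac{\left(o - 4\right) \left(o + o\right) \frac{1}{3}}{3} = \frac{\left(-4 + o\right) 2 o \frac{1}{3}}{3} = \frac{2 o \left(-4 + o\right) \frac{1}{3}}{3} = \frac{\frac{2}{3} o \left(-4 + o\right)}{3} = \frac{2 o \left(-4 + o\right)}{9}$)
$q = 0$ ($q = 7 \left(\frac{2 \left(3 - 3\right) \left(-4 + \left(3 - 3\right)\right)}{9} + \left(-3 + 3\right)\right)^{2} = 7 \left(\frac{2 \left(3 - 3\right) \left(-4 + \left(3 - 3\right)\right)}{9} + 0\right)^{2} = 7 \left(\frac{2}{9} \cdot 0 \left(-4 + 0\right) + 0\right)^{2} = 7 \left(\frac{2}{9} \cdot 0 \left(-4\right) + 0\right)^{2} = 7 \left(0 + 0\right)^{2} = 7 \cdot 0^{2} = 7 \cdot 0 = 0$)
$\left(q + 25\right) 45 = \left(0 + 25\right) 45 = 25 \cdot 45 = 1125$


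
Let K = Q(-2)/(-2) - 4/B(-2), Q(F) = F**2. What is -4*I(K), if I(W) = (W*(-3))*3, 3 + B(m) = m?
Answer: -216/5 ≈ -43.200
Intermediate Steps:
B(m) = -3 + m
K = -6/5 (K = (-2)**2/(-2) - 4/(-3 - 2) = 4*(-1/2) - 4/(-5) = -2 - 4*(-1/5) = -2 + 4/5 = -6/5 ≈ -1.2000)
I(W) = -9*W (I(W) = -3*W*3 = -9*W)
-4*I(K) = -(-36)*(-6)/5 = -4*54/5 = -216/5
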